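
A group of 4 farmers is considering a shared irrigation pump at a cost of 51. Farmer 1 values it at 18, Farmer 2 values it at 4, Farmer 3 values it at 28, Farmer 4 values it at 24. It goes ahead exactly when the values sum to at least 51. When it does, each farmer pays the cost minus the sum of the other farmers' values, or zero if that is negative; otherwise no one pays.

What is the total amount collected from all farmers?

Total value 74 ≥ cost 51, so it is built.
Farmer 1: others sum to 56; max(0, 51 - 56) = 0.
Farmer 2: others sum to 70; max(0, 51 - 70) = 0.
Farmer 3: others sum to 46; max(0, 51 - 46) = 5.
Farmer 4: others sum to 50; max(0, 51 - 50) = 1.
Total collected = 0 + 0 + 5 + 1 = 6.

6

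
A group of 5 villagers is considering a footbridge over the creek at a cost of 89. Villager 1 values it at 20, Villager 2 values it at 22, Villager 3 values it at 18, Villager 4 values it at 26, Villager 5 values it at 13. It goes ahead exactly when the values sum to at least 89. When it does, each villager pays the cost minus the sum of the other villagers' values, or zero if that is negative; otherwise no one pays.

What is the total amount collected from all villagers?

49

Total value 99 ≥ cost 89, so it is built.
Villager 1: others sum to 79; max(0, 89 - 79) = 10.
Villager 2: others sum to 77; max(0, 89 - 77) = 12.
Villager 3: others sum to 81; max(0, 89 - 81) = 8.
Villager 4: others sum to 73; max(0, 89 - 73) = 16.
Villager 5: others sum to 86; max(0, 89 - 86) = 3.
Total collected = 10 + 12 + 8 + 16 + 3 = 49.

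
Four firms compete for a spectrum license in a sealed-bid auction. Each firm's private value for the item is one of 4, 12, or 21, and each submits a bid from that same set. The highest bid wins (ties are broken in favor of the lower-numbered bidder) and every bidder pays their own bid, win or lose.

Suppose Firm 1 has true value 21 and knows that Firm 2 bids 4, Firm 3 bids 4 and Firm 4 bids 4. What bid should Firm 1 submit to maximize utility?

Bid 4: wins, pays 4, utility 21 - 4 = 17.
Bid 12: wins, pays 12, utility 21 - 12 = 9.
Bid 21: wins, pays 21, utility 21 - 21 = 0.
The best choice is 4 with utility 17.

4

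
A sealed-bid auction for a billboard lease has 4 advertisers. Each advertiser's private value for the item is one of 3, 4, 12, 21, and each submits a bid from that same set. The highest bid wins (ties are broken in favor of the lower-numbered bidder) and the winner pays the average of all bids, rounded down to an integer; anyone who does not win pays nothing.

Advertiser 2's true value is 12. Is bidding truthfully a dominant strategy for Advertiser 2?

Consider the case where Advertiser 1 bids 3, Advertiser 3 bids 3 and Advertiser 4 bids 3.
Truthful bid 12: wins, pays 5, utility 12 - 5 = 7.
Bid 4 instead: wins, pays 3, utility 12 - 3 = 9.
Since 9 > 7, bidding 4 is strictly better here, so truthful bidding is not dominant.

No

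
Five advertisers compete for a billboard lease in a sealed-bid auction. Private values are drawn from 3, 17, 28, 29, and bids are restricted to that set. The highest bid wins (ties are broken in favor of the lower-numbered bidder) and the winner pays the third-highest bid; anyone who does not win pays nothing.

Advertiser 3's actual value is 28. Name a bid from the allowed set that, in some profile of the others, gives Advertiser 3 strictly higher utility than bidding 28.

29

Suppose Advertiser 1 bids 3, Advertiser 2 bids 3, Advertiser 4 bids 3 and Advertiser 5 bids 29.
Bid 28: loses, pays 0, utility 0.
Bid 29: wins, pays 3, utility 28 - 3 = 25.
So bidding 29 beats truth here (25 > 0).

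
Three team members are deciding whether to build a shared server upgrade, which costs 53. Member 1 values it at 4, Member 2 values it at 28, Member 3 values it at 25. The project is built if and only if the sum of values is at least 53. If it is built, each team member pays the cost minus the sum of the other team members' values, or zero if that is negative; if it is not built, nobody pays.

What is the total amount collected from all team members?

45

Total value 57 ≥ cost 53, so it is built.
Member 1: others sum to 53; max(0, 53 - 53) = 0.
Member 2: others sum to 29; max(0, 53 - 29) = 24.
Member 3: others sum to 32; max(0, 53 - 32) = 21.
Total collected = 0 + 24 + 21 = 45.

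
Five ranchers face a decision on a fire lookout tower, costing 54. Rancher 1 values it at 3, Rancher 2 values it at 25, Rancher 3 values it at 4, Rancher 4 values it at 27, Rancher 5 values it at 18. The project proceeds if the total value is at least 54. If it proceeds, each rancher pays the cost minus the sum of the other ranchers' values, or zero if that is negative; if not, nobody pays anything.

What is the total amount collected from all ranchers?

6

Total value 77 ≥ cost 54, so it is built.
Rancher 1: others sum to 74; max(0, 54 - 74) = 0.
Rancher 2: others sum to 52; max(0, 54 - 52) = 2.
Rancher 3: others sum to 73; max(0, 54 - 73) = 0.
Rancher 4: others sum to 50; max(0, 54 - 50) = 4.
Rancher 5: others sum to 59; max(0, 54 - 59) = 0.
Total collected = 0 + 2 + 0 + 4 + 0 = 6.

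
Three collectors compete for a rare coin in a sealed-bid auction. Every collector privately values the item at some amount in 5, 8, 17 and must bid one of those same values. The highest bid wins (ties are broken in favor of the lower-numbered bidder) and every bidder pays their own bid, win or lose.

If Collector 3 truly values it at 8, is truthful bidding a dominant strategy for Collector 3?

No

Consider the case where Collector 1 bids 5 and Collector 2 bids 8.
Truthful bid 8: loses but pays 8, utility -8.
Bid 5 instead: loses but pays 5, utility -5.
Since -5 > -8, bidding 5 is strictly better here, so truthful bidding is not dominant.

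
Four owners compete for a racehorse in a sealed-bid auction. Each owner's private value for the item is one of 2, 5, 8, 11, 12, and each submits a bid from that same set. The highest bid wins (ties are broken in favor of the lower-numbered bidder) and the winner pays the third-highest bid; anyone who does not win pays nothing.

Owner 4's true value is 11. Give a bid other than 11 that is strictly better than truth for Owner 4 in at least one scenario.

12

Suppose Owner 1 bids 2, Owner 2 bids 2 and Owner 3 bids 11.
Bid 11: loses, pays 0, utility 0.
Bid 12: wins, pays 2, utility 11 - 2 = 9.
So bidding 12 beats truth here (9 > 0).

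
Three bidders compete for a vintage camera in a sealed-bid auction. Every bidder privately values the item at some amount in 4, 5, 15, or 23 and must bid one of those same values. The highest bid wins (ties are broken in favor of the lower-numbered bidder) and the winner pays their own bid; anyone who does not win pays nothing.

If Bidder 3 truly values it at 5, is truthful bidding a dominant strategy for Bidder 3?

Check each profile of the others' bids and compare truth against every alternative bid.
Others bid (4, 4): truth gives 0, best alternative gives 0.
Others bid (4, 5): truth gives 0, best alternative gives 0.
Others bid (4, 15): truth gives 0, best alternative gives 0.
Others bid (4, 23): truth gives 0, best alternative gives 0.
Others bid (5, 4): truth gives 0, best alternative gives 0.
Others bid (5, 5): truth gives 0, best alternative gives 0.
(Remaining 10 profiles checked similarly; truth is weakly best in each.)
In every case the truthful bid is at least as good as any alternative, so it is a dominant strategy.

Yes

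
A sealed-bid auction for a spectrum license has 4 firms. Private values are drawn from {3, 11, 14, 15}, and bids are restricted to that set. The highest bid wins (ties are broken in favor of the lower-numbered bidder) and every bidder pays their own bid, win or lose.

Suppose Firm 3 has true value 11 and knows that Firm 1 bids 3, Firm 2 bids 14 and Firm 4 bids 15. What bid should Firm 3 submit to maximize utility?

3

Bid 3: loses but pays 3, utility -3.
Bid 11: loses but pays 11, utility -11.
Bid 14: loses but pays 14, utility -14.
Bid 15: wins, pays 15, utility 11 - 15 = -4.
The best choice is 3 with utility -3.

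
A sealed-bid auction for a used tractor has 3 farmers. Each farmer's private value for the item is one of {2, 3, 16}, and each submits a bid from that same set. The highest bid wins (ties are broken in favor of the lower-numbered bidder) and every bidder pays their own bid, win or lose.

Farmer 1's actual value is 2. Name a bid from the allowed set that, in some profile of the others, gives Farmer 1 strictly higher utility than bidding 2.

Suppose Farmer 2 bids 2 and Farmer 3 bids 3.
Bid 2: loses but pays 2, utility -2.
Bid 3: wins, pays 3, utility 2 - 3 = -1.
So bidding 3 beats truth here (-1 > -2).

3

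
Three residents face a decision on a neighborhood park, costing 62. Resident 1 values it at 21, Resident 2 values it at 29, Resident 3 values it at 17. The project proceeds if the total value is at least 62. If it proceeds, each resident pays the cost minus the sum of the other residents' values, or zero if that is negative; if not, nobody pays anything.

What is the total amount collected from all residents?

Total value 67 ≥ cost 62, so it is built.
Resident 1: others sum to 46; max(0, 62 - 46) = 16.
Resident 2: others sum to 38; max(0, 62 - 38) = 24.
Resident 3: others sum to 50; max(0, 62 - 50) = 12.
Total collected = 16 + 24 + 12 = 52.

52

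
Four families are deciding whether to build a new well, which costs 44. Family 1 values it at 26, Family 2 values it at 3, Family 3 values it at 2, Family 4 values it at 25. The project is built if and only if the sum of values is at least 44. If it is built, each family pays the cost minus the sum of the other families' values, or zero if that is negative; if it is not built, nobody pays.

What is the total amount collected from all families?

27

Total value 56 ≥ cost 44, so it is built.
Family 1: others sum to 30; max(0, 44 - 30) = 14.
Family 2: others sum to 53; max(0, 44 - 53) = 0.
Family 3: others sum to 54; max(0, 44 - 54) = 0.
Family 4: others sum to 31; max(0, 44 - 31) = 13.
Total collected = 14 + 0 + 0 + 13 = 27.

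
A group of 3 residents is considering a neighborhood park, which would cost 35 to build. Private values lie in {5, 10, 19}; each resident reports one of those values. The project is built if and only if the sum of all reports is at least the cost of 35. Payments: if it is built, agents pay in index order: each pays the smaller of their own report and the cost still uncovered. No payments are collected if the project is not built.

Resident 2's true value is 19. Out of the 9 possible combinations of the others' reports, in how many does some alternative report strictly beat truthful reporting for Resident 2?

Others report (10, 19): truth gives 0; report 10 gives 9 > 0. Violating.
Others report (19, 10): truth gives 3; report 10 gives 9 > 3. Violating.
Others report (19, 19): truth gives 3; report 5 gives 14 > 3. Violating.
Others report (5, 5): truth gives 0; no alternative beats it.
Others report (5, 10): truth gives 0; no alternative beats it.
(Checking all 9 profiles: 3 have a profitable deviation, 6 do not.)

3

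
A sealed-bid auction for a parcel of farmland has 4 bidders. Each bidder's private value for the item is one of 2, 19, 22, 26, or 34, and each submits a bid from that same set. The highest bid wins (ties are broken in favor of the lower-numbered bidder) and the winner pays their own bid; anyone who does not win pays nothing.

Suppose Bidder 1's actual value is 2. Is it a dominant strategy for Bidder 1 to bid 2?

Yes

Check each profile of the others' bids and compare truth against every alternative bid.
Others bid (2, 2, 2): truth gives 0, best alternative gives -17.
Others bid (2, 2, 19): truth gives 0, best alternative gives -17.
Others bid (2, 19, 2): truth gives 0, best alternative gives -17.
Others bid (2, 19, 19): truth gives 0, best alternative gives -17.
Others bid (19, 2, 2): truth gives 0, best alternative gives -17.
Others bid (19, 2, 19): truth gives 0, best alternative gives -17.
(Remaining 119 profiles checked similarly; truth is weakly best in each.)
In every case the truthful bid is at least as good as any alternative, so it is a dominant strategy.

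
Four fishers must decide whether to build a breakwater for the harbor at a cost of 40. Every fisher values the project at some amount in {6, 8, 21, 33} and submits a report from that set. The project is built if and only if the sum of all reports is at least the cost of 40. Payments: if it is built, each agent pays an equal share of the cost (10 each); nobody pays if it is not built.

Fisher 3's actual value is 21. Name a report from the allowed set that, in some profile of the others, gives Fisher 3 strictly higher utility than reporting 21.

Suppose Fisher 1 reports 6, Fisher 2 reports 6 and Fisher 4 reports 6.
Report 21: project not built, utility 0.
Report 33: project built, pays 10, utility 21 - 10 = 11.
So reporting 33 beats truth here (11 > 0).

33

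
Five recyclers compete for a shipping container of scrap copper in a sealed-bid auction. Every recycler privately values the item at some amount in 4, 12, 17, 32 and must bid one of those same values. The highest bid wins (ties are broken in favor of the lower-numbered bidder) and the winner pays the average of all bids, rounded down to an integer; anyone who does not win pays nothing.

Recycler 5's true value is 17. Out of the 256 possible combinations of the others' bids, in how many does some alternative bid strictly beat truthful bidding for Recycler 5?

47

Others bid (4, 4, 4, 4): truth gives 11; bid 12 gives 12 > 11. Violating.
Others bid (4, 4, 4, 17): truth gives 0; bid 32 gives 5 > 0. Violating.
Others bid (4, 4, 12, 17): truth gives 0; bid 32 gives 4 > 0. Violating.
Others bid (4, 4, 17, 4): truth gives 0; bid 32 gives 5 > 0. Violating.
Others bid (4, 4, 4, 12): truth gives 9; no alternative beats it.
Others bid (4, 4, 4, 32): truth gives 0; no alternative beats it.
(Checking all 256 profiles: 47 have a profitable deviation, 209 do not.)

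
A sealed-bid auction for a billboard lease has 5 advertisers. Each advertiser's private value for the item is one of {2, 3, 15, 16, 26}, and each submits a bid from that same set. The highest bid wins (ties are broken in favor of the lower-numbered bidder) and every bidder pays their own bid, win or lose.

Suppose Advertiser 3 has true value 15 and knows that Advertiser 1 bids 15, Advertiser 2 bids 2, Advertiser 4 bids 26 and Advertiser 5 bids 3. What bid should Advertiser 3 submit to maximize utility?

Bid 2: loses but pays 2, utility -2.
Bid 3: loses but pays 3, utility -3.
Bid 15: loses but pays 15, utility -15.
Bid 16: loses but pays 16, utility -16.
Bid 26: wins, pays 26, utility 15 - 26 = -11.
The best choice is 2 with utility -2.

2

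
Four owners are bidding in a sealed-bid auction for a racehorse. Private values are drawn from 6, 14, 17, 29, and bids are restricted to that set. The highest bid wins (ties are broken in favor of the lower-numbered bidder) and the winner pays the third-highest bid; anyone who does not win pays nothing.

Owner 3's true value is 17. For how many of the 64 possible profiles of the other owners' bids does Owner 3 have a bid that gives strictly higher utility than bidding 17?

Others bid (6, 6, 29): truth gives 0; bid 29 gives 11 > 0. Violating.
Others bid (6, 14, 29): truth gives 0; bid 29 gives 3 > 0. Violating.
Others bid (6, 17, 6): truth gives 0; bid 29 gives 11 > 0. Violating.
Others bid (6, 17, 14): truth gives 0; bid 29 gives 3 > 0. Violating.
Others bid (6, 6, 6): truth gives 11; no alternative beats it.
Others bid (6, 6, 14): truth gives 11; no alternative beats it.
(Checking all 64 profiles: 12 have a profitable deviation, 52 do not.)

12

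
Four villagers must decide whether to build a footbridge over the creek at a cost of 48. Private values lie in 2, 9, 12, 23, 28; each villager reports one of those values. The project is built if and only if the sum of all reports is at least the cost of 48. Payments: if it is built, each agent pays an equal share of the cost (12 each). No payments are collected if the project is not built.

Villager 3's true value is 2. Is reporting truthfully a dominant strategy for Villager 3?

Yes

Check each profile of the others' reports and compare truth against every alternative report.
Others report (2, 9, 28): truth gives 0, best alternative gives -10.
Others report (2, 12, 28): truth gives 0, best alternative gives -10.
Others report (2, 28, 9): truth gives 0, best alternative gives -10.
Others report (2, 28, 12): truth gives 0, best alternative gives -10.
Others report (9, 2, 28): truth gives 0, best alternative gives -10.
Others report (9, 9, 23): truth gives 0, best alternative gives -10.
(Remaining 119 profiles checked similarly; truth is weakly best in each.)
In every case the truthful report is at least as good as any alternative, so it is a dominant strategy.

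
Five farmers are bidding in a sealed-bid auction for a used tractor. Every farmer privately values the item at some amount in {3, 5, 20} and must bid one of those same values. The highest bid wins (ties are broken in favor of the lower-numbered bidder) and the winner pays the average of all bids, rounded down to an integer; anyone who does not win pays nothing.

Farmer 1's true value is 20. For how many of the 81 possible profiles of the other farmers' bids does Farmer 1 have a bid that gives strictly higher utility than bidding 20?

16

Others bid (3, 3, 3, 3): truth gives 14; bid 3 gives 17 > 14. Violating.
Others bid (3, 3, 3, 5): truth gives 14; bid 5 gives 17 > 14. Violating.
Others bid (3, 3, 5, 3): truth gives 14; bid 5 gives 17 > 14. Violating.
Others bid (3, 3, 5, 5): truth gives 13; bid 5 gives 16 > 13. Violating.
Others bid (3, 3, 3, 20): truth gives 11; no alternative beats it.
Others bid (3, 3, 5, 20): truth gives 10; no alternative beats it.
(Checking all 81 profiles: 16 have a profitable deviation, 65 do not.)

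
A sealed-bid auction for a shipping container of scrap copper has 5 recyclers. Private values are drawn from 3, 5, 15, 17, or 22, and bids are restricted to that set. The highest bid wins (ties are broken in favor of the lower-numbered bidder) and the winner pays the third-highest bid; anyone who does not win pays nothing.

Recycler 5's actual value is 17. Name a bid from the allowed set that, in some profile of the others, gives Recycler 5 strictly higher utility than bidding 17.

22

Suppose Recycler 1 bids 3, Recycler 2 bids 3, Recycler 3 bids 3 and Recycler 4 bids 17.
Bid 17: loses, pays 0, utility 0.
Bid 22: wins, pays 3, utility 17 - 3 = 14.
So bidding 22 beats truth here (14 > 0).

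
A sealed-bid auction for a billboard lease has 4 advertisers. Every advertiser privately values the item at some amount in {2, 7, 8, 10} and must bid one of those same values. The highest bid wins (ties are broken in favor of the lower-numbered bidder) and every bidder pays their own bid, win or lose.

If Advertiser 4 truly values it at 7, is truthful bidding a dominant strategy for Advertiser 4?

Consider the case where Advertiser 1 bids 2, Advertiser 2 bids 2 and Advertiser 3 bids 7.
Truthful bid 7: loses but pays 7, utility -7.
Bid 2 instead: loses but pays 2, utility -2.
Since -2 > -7, bidding 2 is strictly better here, so truthful bidding is not dominant.

No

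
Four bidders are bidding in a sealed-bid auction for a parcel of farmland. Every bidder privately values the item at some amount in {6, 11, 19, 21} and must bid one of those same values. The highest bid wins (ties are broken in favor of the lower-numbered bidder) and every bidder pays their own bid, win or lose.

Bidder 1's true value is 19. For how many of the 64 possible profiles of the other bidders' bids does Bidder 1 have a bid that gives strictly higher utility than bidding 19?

Others bid (6, 6, 6): truth gives 0; bid 6 gives 13 > 0. Violating.
Others bid (6, 6, 11): truth gives 0; bid 11 gives 8 > 0. Violating.
Others bid (6, 6, 21): truth gives -19; bid 21 gives -2 > -19. Violating.
Others bid (6, 11, 6): truth gives 0; bid 11 gives 8 > 0. Violating.
Others bid (6, 6, 19): truth gives 0; no alternative beats it.
Others bid (6, 11, 19): truth gives 0; no alternative beats it.
(Checking all 64 profiles: 45 have a profitable deviation, 19 do not.)

45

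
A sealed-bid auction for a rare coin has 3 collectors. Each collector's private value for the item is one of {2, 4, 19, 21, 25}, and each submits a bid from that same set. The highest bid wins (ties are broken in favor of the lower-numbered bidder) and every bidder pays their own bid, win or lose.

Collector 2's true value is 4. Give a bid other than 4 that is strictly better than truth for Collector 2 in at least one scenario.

Suppose Collector 1 bids 2 and Collector 3 bids 19.
Bid 4: loses but pays 4, utility -4.
Bid 2: loses but pays 2, utility -2.
So bidding 2 beats truth here (-2 > -4).

2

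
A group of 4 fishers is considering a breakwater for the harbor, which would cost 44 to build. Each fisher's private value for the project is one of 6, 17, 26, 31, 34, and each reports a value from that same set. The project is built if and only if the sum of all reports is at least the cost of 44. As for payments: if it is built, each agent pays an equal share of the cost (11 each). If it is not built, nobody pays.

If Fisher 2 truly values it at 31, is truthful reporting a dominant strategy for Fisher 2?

Check each profile of the others' reports and compare truth against every alternative report.
Others report (6, 6, 6): truth gives 20, best alternative gives 20.
Others report (6, 6, 17): truth gives 20, best alternative gives 20.
Others report (6, 6, 26): truth gives 20, best alternative gives 20.
Others report (6, 6, 31): truth gives 20, best alternative gives 20.
Others report (6, 6, 34): truth gives 20, best alternative gives 20.
Others report (6, 17, 6): truth gives 20, best alternative gives 20.
(Remaining 119 profiles checked similarly; truth is weakly best in each.)
In every case the truthful report is at least as good as any alternative, so it is a dominant strategy.

Yes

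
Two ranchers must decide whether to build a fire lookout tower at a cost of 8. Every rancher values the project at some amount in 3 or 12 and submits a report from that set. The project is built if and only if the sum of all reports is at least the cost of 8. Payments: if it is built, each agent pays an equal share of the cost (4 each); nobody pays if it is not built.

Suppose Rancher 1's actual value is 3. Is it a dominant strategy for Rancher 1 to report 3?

Check each profile of the others' reports and compare truth against every alternative report.
Others report (3): truth gives 0, best alternative gives -1.
Others report (12): truth gives -1, best alternative gives -1.
In every case the truthful report is at least as good as any alternative, so it is a dominant strategy.

Yes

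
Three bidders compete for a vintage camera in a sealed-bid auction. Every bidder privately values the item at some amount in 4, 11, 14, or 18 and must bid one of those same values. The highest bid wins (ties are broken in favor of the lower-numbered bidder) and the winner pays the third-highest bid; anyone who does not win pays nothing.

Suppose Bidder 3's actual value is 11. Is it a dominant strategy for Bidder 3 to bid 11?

Consider the case where Bidder 1 bids 4 and Bidder 2 bids 11.
Truthful bid 11: loses, pays 0, utility 0.
Bid 14 instead: wins, pays 4, utility 11 - 4 = 7.
Since 7 > 0, bidding 14 is strictly better here, so truthful bidding is not dominant.

No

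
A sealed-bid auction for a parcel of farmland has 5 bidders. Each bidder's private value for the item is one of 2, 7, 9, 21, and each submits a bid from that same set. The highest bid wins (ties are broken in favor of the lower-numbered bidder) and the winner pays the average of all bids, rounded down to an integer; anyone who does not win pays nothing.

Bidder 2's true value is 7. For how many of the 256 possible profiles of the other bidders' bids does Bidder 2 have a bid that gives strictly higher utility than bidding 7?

Others bid (2, 2, 2, 9): truth gives 0; bid 9 gives 3 > 0. Violating.
Others bid (2, 2, 7, 9): truth gives 0; bid 9 gives 2 > 0. Violating.
Others bid (2, 2, 9, 2): truth gives 0; bid 9 gives 3 > 0. Violating.
Others bid (2, 2, 9, 7): truth gives 0; bid 9 gives 2 > 0. Violating.
Others bid (2, 2, 2, 2): truth gives 4; no alternative beats it.
Others bid (2, 2, 2, 7): truth gives 3; no alternative beats it.
(Checking all 256 profiles: 31 have a profitable deviation, 225 do not.)

31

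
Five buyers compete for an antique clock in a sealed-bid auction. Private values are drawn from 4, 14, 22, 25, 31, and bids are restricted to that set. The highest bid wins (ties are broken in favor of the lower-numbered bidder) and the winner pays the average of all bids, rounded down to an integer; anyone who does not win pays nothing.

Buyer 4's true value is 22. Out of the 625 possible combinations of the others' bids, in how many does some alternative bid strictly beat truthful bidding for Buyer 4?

Others bid (4, 4, 4, 4): truth gives 15; bid 14 gives 16 > 15. Violating.
Others bid (4, 4, 4, 14): truth gives 13; bid 14 gives 14 > 13. Violating.
Others bid (4, 4, 4, 25): truth gives 0; bid 25 gives 10 > 0. Violating.
Others bid (4, 4, 4, 31): truth gives 0; bid 31 gives 8 > 0. Violating.
Others bid (4, 4, 4, 22): truth gives 11; no alternative beats it.
Others bid (4, 4, 14, 4): truth gives 13; no alternative beats it.
(Checking all 625 profiles: 215 have a profitable deviation, 410 do not.)

215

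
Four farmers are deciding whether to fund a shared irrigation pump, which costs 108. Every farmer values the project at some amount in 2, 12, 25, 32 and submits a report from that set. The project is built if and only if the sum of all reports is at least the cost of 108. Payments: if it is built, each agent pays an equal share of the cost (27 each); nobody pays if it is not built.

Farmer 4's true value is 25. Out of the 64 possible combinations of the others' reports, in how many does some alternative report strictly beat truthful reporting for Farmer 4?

4

Others report (25, 32, 32): truth gives -2; report 2 gives 0 > -2. Violating.
Others report (32, 25, 32): truth gives -2; report 2 gives 0 > -2. Violating.
Others report (32, 32, 25): truth gives -2; report 2 gives 0 > -2. Violating.
Others report (32, 32, 32): truth gives -2; report 2 gives 0 > -2. Violating.
Others report (2, 2, 2): truth gives 0; no alternative beats it.
Others report (2, 2, 12): truth gives 0; no alternative beats it.
(Checking all 64 profiles: 4 have a profitable deviation, 60 do not.)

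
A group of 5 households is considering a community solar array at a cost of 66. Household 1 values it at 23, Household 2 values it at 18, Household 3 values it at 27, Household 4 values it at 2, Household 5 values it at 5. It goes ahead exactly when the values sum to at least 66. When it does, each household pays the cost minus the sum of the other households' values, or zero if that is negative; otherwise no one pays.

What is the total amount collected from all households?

Total value 75 ≥ cost 66, so it is built.
Household 1: others sum to 52; max(0, 66 - 52) = 14.
Household 2: others sum to 57; max(0, 66 - 57) = 9.
Household 3: others sum to 48; max(0, 66 - 48) = 18.
Household 4: others sum to 73; max(0, 66 - 73) = 0.
Household 5: others sum to 70; max(0, 66 - 70) = 0.
Total collected = 14 + 9 + 18 + 0 + 0 = 41.

41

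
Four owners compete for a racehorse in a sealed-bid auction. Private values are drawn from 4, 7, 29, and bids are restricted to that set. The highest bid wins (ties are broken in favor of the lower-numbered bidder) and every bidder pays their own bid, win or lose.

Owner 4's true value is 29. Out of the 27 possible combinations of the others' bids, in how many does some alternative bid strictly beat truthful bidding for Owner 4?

Others bid (4, 4, 4): truth gives 0; bid 7 gives 22 > 0. Violating.
Others bid (4, 4, 29): truth gives -29; bid 4 gives -4 > -29. Violating.
Others bid (4, 7, 29): truth gives -29; bid 4 gives -4 > -29. Violating.
Others bid (4, 29, 4): truth gives -29; bid 4 gives -4 > -29. Violating.
Others bid (4, 4, 7): truth gives 0; no alternative beats it.
Others bid (4, 7, 4): truth gives 0; no alternative beats it.
(Checking all 27 profiles: 20 have a profitable deviation, 7 do not.)

20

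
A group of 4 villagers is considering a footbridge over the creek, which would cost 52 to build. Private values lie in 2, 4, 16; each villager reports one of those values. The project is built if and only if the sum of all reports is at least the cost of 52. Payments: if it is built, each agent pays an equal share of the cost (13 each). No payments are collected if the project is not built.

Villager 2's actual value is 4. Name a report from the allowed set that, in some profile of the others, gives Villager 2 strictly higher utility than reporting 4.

2

Suppose Villager 1 reports 16, Villager 3 reports 16 and Villager 4 reports 16.
Report 4: project built, pays 13, utility 4 - 13 = -9.
Report 2: project not built, utility 0.
So reporting 2 beats truth here (0 > -9).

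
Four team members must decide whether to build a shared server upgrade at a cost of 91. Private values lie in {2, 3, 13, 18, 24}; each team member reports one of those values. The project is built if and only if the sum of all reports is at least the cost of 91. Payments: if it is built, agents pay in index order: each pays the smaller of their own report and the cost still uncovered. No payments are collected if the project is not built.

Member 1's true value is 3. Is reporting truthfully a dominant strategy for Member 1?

Check each profile of the others' reports and compare truth against every alternative report.
Others report (2, 2, 2): truth gives 0, best alternative gives 0.
Others report (2, 2, 3): truth gives 0, best alternative gives 0.
Others report (2, 2, 13): truth gives 0, best alternative gives 0.
Others report (2, 2, 18): truth gives 0, best alternative gives 0.
Others report (2, 2, 24): truth gives 0, best alternative gives 0.
Others report (2, 3, 2): truth gives 0, best alternative gives 0.
(Remaining 119 profiles checked similarly; truth is weakly best in each.)
In every case the truthful report is at least as good as any alternative, so it is a dominant strategy.

Yes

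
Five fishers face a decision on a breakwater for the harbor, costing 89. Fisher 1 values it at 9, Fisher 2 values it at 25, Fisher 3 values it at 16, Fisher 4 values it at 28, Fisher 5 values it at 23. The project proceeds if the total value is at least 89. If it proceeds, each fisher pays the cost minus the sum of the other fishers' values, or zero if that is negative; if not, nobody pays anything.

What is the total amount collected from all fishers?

Total value 101 ≥ cost 89, so it is built.
Fisher 1: others sum to 92; max(0, 89 - 92) = 0.
Fisher 2: others sum to 76; max(0, 89 - 76) = 13.
Fisher 3: others sum to 85; max(0, 89 - 85) = 4.
Fisher 4: others sum to 73; max(0, 89 - 73) = 16.
Fisher 5: others sum to 78; max(0, 89 - 78) = 11.
Total collected = 0 + 13 + 4 + 16 + 11 = 44.

44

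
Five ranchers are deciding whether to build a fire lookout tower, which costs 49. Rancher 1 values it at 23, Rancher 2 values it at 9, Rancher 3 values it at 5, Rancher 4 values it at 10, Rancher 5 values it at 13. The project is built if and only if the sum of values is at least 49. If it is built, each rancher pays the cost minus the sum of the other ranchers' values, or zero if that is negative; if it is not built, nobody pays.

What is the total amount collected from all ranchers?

Total value 60 ≥ cost 49, so it is built.
Rancher 1: others sum to 37; max(0, 49 - 37) = 12.
Rancher 2: others sum to 51; max(0, 49 - 51) = 0.
Rancher 3: others sum to 55; max(0, 49 - 55) = 0.
Rancher 4: others sum to 50; max(0, 49 - 50) = 0.
Rancher 5: others sum to 47; max(0, 49 - 47) = 2.
Total collected = 12 + 0 + 0 + 0 + 2 = 14.

14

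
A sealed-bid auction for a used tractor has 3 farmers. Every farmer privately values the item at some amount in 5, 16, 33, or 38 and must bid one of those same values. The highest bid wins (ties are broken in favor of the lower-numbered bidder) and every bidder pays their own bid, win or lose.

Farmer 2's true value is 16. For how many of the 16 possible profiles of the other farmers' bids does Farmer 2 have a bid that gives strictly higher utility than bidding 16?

Others bid (5, 33): truth gives -16; bid 5 gives -5 > -16. Violating.
Others bid (5, 38): truth gives -16; bid 5 gives -5 > -16. Violating.
Others bid (16, 5): truth gives -16; bid 5 gives -5 > -16. Violating.
Others bid (16, 16): truth gives -16; bid 5 gives -5 > -16. Violating.
Others bid (5, 5): truth gives 0; no alternative beats it.
Others bid (5, 16): truth gives 0; no alternative beats it.
(Checking all 16 profiles: 14 have a profitable deviation, 2 do not.)

14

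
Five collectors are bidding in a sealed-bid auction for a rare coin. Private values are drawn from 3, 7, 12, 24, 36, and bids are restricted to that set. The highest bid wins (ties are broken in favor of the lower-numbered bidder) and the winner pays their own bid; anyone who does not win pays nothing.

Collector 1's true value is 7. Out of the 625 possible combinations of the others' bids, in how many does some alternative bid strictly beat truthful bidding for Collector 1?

Others bid (3, 3, 3, 3): truth gives 0; bid 3 gives 4 > 0. Violating.
Others bid (3, 3, 3, 7): truth gives 0; no alternative beats it.
Others bid (3, 3, 3, 12): truth gives 0; no alternative beats it.
(Checking all 625 profiles: 1 has a profitable deviation, 624 do not.)

1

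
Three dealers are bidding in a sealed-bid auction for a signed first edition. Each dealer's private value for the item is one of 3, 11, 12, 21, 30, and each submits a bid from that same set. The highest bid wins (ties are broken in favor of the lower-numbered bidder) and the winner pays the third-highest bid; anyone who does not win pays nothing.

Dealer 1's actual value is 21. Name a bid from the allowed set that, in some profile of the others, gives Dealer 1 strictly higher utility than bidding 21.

Suppose Dealer 2 bids 3 and Dealer 3 bids 30.
Bid 21: loses, pays 0, utility 0.
Bid 30: wins, pays 3, utility 21 - 3 = 18.
So bidding 30 beats truth here (18 > 0).

30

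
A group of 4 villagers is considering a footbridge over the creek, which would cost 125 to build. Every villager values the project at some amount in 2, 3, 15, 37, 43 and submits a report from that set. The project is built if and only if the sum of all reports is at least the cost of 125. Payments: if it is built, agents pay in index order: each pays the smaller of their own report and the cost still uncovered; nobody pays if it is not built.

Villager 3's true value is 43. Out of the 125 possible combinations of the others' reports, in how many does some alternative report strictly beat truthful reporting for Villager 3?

26

Others report (2, 43, 43): truth gives 0; report 37 gives 6 > 0. Violating.
Others report (3, 43, 43): truth gives 0; report 37 gives 6 > 0. Violating.
Others report (15, 37, 37): truth gives 0; report 37 gives 6 > 0. Violating.
Others report (15, 37, 43): truth gives 0; report 37 gives 6 > 0. Violating.
Others report (2, 2, 2): truth gives 0; no alternative beats it.
Others report (2, 2, 3): truth gives 0; no alternative beats it.
(Checking all 125 profiles: 26 have a profitable deviation, 99 do not.)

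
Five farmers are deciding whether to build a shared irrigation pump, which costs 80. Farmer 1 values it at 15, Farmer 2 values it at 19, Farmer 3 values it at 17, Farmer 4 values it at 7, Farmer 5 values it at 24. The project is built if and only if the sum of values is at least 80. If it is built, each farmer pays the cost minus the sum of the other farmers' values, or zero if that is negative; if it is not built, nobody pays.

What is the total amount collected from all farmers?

72

Total value 82 ≥ cost 80, so it is built.
Farmer 1: others sum to 67; max(0, 80 - 67) = 13.
Farmer 2: others sum to 63; max(0, 80 - 63) = 17.
Farmer 3: others sum to 65; max(0, 80 - 65) = 15.
Farmer 4: others sum to 75; max(0, 80 - 75) = 5.
Farmer 5: others sum to 58; max(0, 80 - 58) = 22.
Total collected = 13 + 17 + 15 + 5 + 22 = 72.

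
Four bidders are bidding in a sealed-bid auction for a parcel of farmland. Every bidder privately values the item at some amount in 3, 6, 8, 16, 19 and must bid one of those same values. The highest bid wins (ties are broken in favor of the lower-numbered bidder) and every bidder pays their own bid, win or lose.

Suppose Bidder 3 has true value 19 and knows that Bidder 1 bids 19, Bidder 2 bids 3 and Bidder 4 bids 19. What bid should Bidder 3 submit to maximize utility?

Bid 3: loses but pays 3, utility -3.
Bid 6: loses but pays 6, utility -6.
Bid 8: loses but pays 8, utility -8.
Bid 16: loses but pays 16, utility -16.
Bid 19: loses but pays 19, utility -19.
The best choice is 3 with utility -3.

3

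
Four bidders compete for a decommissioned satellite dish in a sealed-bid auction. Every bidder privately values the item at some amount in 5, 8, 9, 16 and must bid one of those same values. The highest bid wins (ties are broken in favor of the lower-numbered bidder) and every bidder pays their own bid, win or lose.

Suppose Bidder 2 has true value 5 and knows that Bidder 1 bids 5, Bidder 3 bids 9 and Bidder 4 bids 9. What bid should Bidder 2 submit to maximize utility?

Bid 5: loses but pays 5, utility -5.
Bid 8: loses but pays 8, utility -8.
Bid 9: wins, pays 9, utility 5 - 9 = -4.
Bid 16: wins, pays 16, utility 5 - 16 = -11.
The best choice is 9 with utility -4.

9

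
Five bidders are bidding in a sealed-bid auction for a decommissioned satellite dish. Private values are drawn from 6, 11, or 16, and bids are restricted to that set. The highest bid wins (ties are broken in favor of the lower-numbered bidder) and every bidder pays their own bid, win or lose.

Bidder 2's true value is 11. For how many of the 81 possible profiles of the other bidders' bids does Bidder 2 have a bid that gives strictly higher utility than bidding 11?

73

Others bid (6, 6, 6, 16): truth gives -11; bid 16 gives -5 > -11. Violating.
Others bid (6, 6, 11, 16): truth gives -11; bid 16 gives -5 > -11. Violating.
Others bid (6, 6, 16, 6): truth gives -11; bid 16 gives -5 > -11. Violating.
Others bid (6, 6, 16, 11): truth gives -11; bid 16 gives -5 > -11. Violating.
Others bid (6, 6, 6, 6): truth gives 0; no alternative beats it.
Others bid (6, 6, 6, 11): truth gives 0; no alternative beats it.
(Checking all 81 profiles: 73 have a profitable deviation, 8 do not.)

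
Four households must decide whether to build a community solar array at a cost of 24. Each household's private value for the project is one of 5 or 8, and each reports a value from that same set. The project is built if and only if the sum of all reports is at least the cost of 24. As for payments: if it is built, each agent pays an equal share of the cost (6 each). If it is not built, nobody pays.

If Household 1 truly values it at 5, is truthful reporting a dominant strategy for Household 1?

Yes

Check each profile of the others' reports and compare truth against every alternative report.
Others report (5, 5, 8): truth gives 0, best alternative gives -1.
Others report (5, 8, 5): truth gives 0, best alternative gives -1.
Others report (8, 5, 5): truth gives 0, best alternative gives -1.
Others report (5, 8, 8): truth gives -1, best alternative gives -1.
Others report (8, 5, 8): truth gives -1, best alternative gives -1.
Others report (8, 8, 5): truth gives -1, best alternative gives -1.
(Remaining 2 profiles checked similarly; truth is weakly best in each.)
In every case the truthful report is at least as good as any alternative, so it is a dominant strategy.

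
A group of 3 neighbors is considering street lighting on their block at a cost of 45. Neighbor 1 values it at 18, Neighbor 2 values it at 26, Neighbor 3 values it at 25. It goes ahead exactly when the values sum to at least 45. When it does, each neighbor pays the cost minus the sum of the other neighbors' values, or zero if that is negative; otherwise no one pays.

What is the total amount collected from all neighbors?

3

Total value 69 ≥ cost 45, so it is built.
Neighbor 1: others sum to 51; max(0, 45 - 51) = 0.
Neighbor 2: others sum to 43; max(0, 45 - 43) = 2.
Neighbor 3: others sum to 44; max(0, 45 - 44) = 1.
Total collected = 0 + 2 + 1 = 3.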